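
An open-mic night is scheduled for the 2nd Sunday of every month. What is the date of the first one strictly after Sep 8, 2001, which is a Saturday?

Sep 9, 2001

Sep 2001 starts on a Saturday; its first Sunday is the 2nd, so the 2nd Sunday is the 9th — Sep 9, 2001.
Sep 9, 2001 is after Sep 8, 2001, so that is the next one.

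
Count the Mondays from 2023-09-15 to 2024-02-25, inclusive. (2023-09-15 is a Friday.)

2023-09-15 is a Friday; the first Monday on or after it is 2023-09-18 (3 days later).
From 2023-09-18 to 2024-02-25: 12 + 31 + 30 + 31 + 31 + 25 = 160 days (rest of September, October, November, December, January, February).
160 ÷ 7 = 22 full weeks with remainder 6, so 22 more Mondays after the first → 23.

23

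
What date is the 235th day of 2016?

August 22, 2016

January has 31 days (235 − 31 = 204 remain).
February has 29 days (204 − 29 = 175 remain).
March has 31 days (175 − 31 = 144 remain).
April has 30 days (144 − 30 = 114 remain).
May has 31 days (114 − 31 = 83 remain).
June has 30 days (83 − 30 = 53 remain).
July has 31 days (53 − 31 = 22 remain).
22 into August → August 22.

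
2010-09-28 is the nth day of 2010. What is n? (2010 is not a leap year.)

271

Days in months before September: 31 + 28 + 31 + 30 + 31 + 30 + 31 + 31 = 243.
Plus 28 days into September → day 271.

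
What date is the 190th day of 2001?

July 9, 2001

January has 31 days (190 − 31 = 159 remain).
February has 28 days (159 − 28 = 131 remain).
March has 31 days (131 − 31 = 100 remain).
April has 30 days (100 − 30 = 70 remain).
May has 31 days (70 − 31 = 39 remain).
June has 30 days (39 − 30 = 9 remain).
9 into July → July 9.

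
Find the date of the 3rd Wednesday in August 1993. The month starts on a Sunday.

August 1993 begins on a Sunday, so the first Wednesday is August 4 (3 days later).
The 3rd Wednesday is 2 weeks later: 4 + 14 = 18.

18 August 1993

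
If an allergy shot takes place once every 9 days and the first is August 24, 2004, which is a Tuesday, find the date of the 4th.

September 20, 2004

The 4th occurrence is 3 intervals after the first: 3 × 9 = 27 days after August 24, 2004.
August has 31 days — 7 days to the end of August leaves 20.
20 days into September → September 20, 2004.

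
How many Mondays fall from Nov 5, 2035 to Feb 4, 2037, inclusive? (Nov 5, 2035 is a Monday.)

Nov 5, 2035 is a Monday; the first Monday on or after it is Nov 5, 2035.
From Nov 5, 2035 to Feb 4, 2037: 56 + 366 + 35 = 457 days (rest of 2035, 2036, to Feb 4, 2037 in 2037).
457 ÷ 7 = 65 full weeks with remainder 2, so 65 more Mondays after the first → 66.

66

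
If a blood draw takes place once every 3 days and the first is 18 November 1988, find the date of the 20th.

14 January 1989

The 20th occurrence is 19 intervals after the first: 19 × 3 = 57 days after 18 November 1988.
November has 30 days — 12 days to the end of November leaves 45.
December has 31 days (14 left).
14 days into January → 14 January 1989.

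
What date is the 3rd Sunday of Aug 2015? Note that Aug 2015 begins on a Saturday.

Aug 16, 2015

Aug 2015 begins on a Saturday, so the first Sunday is Aug 2 (1 day later).
The 3rd Sunday is 2 weeks later: 2 + 14 = 16.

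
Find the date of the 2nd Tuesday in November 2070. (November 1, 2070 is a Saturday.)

November 2070 begins on a Saturday, so the first Tuesday is November 4 (3 days later).
The 2nd Tuesday is 1 weeks later: 4 + 7 = 11.

2070-11-11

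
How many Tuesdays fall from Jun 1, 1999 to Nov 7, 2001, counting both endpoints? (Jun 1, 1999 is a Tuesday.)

128

Jun 1, 1999 is a Tuesday; the first Tuesday on or after it is Jun 1, 1999.
From Jun 1, 1999 to Nov 7, 2001: 213 + 366 + 311 = 890 days (rest of 1999, 2000, to Nov 7, 2001 in 2001).
890 ÷ 7 = 127 full weeks with remainder 1, so 127 more Tuesdays after the first → 128.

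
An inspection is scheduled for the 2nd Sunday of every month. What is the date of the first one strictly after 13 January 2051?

January 2051 starts on a Sunday; its first Sunday is the 1st, so the 2nd Sunday is the 8th — 8 January 2051.
That is not after 13 January 2051, so look at February 2051.
February 2051 starts on a Wednesday; its first Sunday is the 5th, so the 2nd Sunday is the 12th — 12 February 2051.

12 February 2051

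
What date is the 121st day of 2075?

January has 31 days (121 − 31 = 90 remain).
February has 28 days (90 − 28 = 62 remain).
March has 31 days (62 − 31 = 31 remain).
April has 30 days (31 − 30 = 1 remain).
1 into May → May 1.

1 May 2075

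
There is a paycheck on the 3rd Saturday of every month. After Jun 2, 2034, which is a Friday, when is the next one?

Jun 17, 2034

Jun 2034 starts on a Thursday; its first Saturday is the 3rd, so the 3rd Saturday is the 17th — Jun 17, 2034.
Jun 17, 2034 is after Jun 2, 2034, so that is the next one.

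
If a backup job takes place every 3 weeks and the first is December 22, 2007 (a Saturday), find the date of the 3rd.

February 2, 2008

The 3rd occurrence is 2 intervals after the first: 2 × 21 = 42 days after December 22, 2007.
December has 31 days — 9 days to the end of December leaves 33.
January has 31 days (2 left).
2 days into February → February 2, 2008.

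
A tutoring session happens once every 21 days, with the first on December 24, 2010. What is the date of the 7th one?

April 29, 2011

The 7th occurrence is 6 intervals after the first: 6 × 21 = 126 days after December 24, 2010.
December has 31 days — 7 days to the end of December leaves 119.
January has 31 days (88 left).
February has 28 days (60 left).
March has 31 days (29 left).
29 days into April → April 29, 2011.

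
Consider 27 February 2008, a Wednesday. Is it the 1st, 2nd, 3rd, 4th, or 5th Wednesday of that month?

Day 27 falls in week ⌈27/7⌉ of the month.
Days 1–7 hold the 1st Wednesday, 8–14 the 2nd, 15–21 the 3rd, 22–28 the 4th, 29–31 the 5th.
27 is in the range for the 4th.

4th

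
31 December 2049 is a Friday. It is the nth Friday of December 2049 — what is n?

5th

Day 31 falls in week ⌈31/7⌉ of the month.
Days 1–7 hold the 1st Friday, 8–14 the 2nd, 15–21 the 3rd, 22–28 the 4th, 29–31 the 5th.
31 is in the range for the 5th.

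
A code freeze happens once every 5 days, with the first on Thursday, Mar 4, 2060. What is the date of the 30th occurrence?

Jul 27, 2060

The 30th occurrence is 29 intervals after the first: 29 × 5 = 145 days after Mar 4, 2060.
Mar has 31 days — 27 days to the end of Mar leaves 118.
Apr has 30 days (88 left).
May has 31 days (57 left).
Jun has 30 days (27 left).
27 days into Jul → Jul 27, 2060.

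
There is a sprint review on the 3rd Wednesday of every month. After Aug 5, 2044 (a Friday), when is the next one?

Aug 17, 2044

Aug 2044 starts on a Monday; its first Wednesday is the 3rd, so the 3rd Wednesday is the 17th — Aug 17, 2044.
Aug 17, 2044 is after Aug 5, 2044, so that is the next one.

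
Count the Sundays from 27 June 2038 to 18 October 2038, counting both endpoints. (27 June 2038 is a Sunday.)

17

27 June 2038 is a Sunday; the first Sunday on or after it is 27 June 2038.
From 27 June 2038 to 18 October 2038: 3 + 31 + 31 + 30 + 18 = 113 days (rest of June, July, August, September, October).
113 ÷ 7 = 16 full weeks with remainder 1, so 16 more Sundays after the first → 17.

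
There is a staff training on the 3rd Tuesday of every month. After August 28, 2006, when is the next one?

August 2006 starts on a Tuesday; its first Tuesday is the 1st, so the 3rd Tuesday is the 15th — August 15, 2006.
That is not after August 28, 2006, so look at September 2006.
September 2006 starts on a Friday; its first Tuesday is the 5th, so the 3rd Tuesday is the 19th — September 19, 2006.

September 19, 2006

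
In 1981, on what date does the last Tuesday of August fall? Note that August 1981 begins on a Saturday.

August 1981 begins on a Saturday, so the first Tuesday is August 4 (3 days later).
August 1981 has 31 days. Adding weeks: 4, 11, 18, 25 — the last one ≤ 31 is the 25th.

1981-08-25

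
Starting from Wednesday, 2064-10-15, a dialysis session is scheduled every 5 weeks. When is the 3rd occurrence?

The 3rd occurrence is 2 intervals after the first: 2 × 35 = 70 days after 2064-10-15.
October has 31 days — 16 days to the end of October leaves 54.
November has 30 days (24 left).
24 days into December → 2064-12-24.

2064-12-24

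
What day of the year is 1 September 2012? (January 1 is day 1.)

245

Days in months before September: 31 + 29 + 31 + 30 + 31 + 30 + 31 + 31 = 244.
Plus 1 day into September → day 245.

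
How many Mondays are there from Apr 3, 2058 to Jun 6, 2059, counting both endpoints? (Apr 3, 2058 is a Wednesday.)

Apr 3, 2058 is a Wednesday; the first Monday on or after it is Apr 8, 2058 (5 days later).
From Apr 8, 2058 to Jun 6, 2059: 267 + 157 = 424 days (rest of 2058, to Jun 6, 2059 in 2059).
424 ÷ 7 = 60 full weeks with remainder 4, so 60 more Mondays after the first → 61.

61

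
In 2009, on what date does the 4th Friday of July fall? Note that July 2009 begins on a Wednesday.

July 2009 begins on a Wednesday, so the first Friday is July 3 (2 days later).
The 4th Friday is 3 weeks later: 3 + 21 = 24.

2009-07-24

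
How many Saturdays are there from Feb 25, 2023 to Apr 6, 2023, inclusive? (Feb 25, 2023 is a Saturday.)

6

Feb 25, 2023 is a Saturday; the first Saturday on or after it is Feb 25, 2023.
From Feb 25, 2023 to Apr 6, 2023: 3 + 31 + 6 = 40 days (rest of Feb, Mar, Apr).
40 ÷ 7 = 5 full weeks with remainder 5, so 5 more Saturdays after the first → 6.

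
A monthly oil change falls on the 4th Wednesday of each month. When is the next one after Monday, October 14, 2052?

October 2052 starts on a Tuesday; its first Wednesday is the 2nd, so the 4th Wednesday is the 23rd — October 23, 2052.
October 23, 2052 is after October 14, 2052, so that is the next one.

October 23, 2052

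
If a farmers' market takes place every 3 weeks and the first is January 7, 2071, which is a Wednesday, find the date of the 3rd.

The 3rd occurrence is 2 intervals after the first: 2 × 21 = 42 days after January 7, 2071.
January has 31 days — 24 days to the end of January leaves 18.
18 days into February → February 18, 2071.

February 18, 2071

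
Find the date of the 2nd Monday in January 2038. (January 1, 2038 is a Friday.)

January 11, 2038

January 2038 begins on a Friday, so the first Monday is January 4 (3 days later).
The 2nd Monday is 1 weeks later: 4 + 7 = 11.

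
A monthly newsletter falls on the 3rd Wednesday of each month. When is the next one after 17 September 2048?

September 2048 starts on a Tuesday; its first Wednesday is the 2nd, so the 3rd Wednesday is the 16th — 16 September 2048.
That is not after 17 September 2048, so look at October 2048.
October 2048 starts on a Thursday; its first Wednesday is the 7th, so the 3rd Wednesday is the 21st — 21 October 2048.

21 October 2048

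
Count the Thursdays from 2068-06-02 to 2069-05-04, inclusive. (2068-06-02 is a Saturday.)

2068-06-02 is a Saturday; the first Thursday on or after it is 2068-06-07 (5 days later).
From 2068-06-07 to 2069-05-04: 207 + 124 = 331 days (rest of 2068, to 2069-05-04 in 2069).
331 ÷ 7 = 47 full weeks with remainder 2, so 47 more Thursdays after the first → 48.

48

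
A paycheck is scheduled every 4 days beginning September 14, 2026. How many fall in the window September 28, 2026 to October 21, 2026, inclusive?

Occurrences land 4·i days after September 14, 2026 for i = 0, 1, 2, …
September 28, 2026 is 14 days after the start; 14 ÷ 4 = 3 remainder 2; since the remainder is 2, round up to i = 4. First occurrence in the window: #5 on September 30, 2026 (4×4 = 16 days in).
October 21, 2026 is 37 days after the start; 37 ÷ 4 = 9 remainder 1. Last occurrence in the window: #10 on October 20, 2026.
Occurrences #5 through #10: 6 in total.

6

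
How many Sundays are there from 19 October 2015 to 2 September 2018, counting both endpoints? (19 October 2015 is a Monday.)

150

19 October 2015 is a Monday; the first Sunday on or after it is 25 October 2015 (6 days later).
From 25 October 2015 to 2 September 2018: 67 + 366 + 365 + 245 = 1043 days (rest of 2015, 2016, 2017, to 2 September 2018 in 2018).
1043 ÷ 7 = 149 full weeks with remainder 0, so 149 more Sundays after the first → 150.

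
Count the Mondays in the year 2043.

52

1 January 2043 is a Thursday; the first Monday on or after it is 5 January 2043 (4 days later).
From 5 January 2043 to 31 December 2043: 26 + 28 + 31 + 30 + 31 + 30 + 31 + 31 + 30 + 31 + 30 + 31 = 360 days (rest of January, February, March, April, May, June, July, August, September, October, November, December).
360 ÷ 7 = 51 full weeks with remainder 3, so 51 more Mondays after the first → 52.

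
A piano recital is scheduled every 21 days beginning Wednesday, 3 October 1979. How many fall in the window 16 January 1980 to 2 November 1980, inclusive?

14

Occurrences land 21·i days after 3 October 1979 for i = 0, 1, 2, …
16 January 1980 is 105 days after the start; 105 ÷ 21 = 5 remainder 0. First occurrence in the window: #6 on 16 January 1980 (5×21 = 105 days in).
2 November 1980 is 396 days after the start; 396 ÷ 21 = 18 remainder 18. Last occurrence in the window: #19 on 15 October 1980.
Occurrences #6 through #19: 14 in total.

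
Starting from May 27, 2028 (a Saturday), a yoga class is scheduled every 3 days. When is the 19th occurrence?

July 20, 2028

The 19th occurrence is 18 intervals after the first: 18 × 3 = 54 days after May 27, 2028.
May has 31 days — 4 days to the end of May leaves 50.
June has 30 days (20 left).
20 days into July → July 20, 2028.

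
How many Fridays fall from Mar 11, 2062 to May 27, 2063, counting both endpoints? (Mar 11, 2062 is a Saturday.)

Mar 11, 2062 is a Saturday; the first Friday on or after it is Mar 17, 2062 (6 days later).
From Mar 17, 2062 to May 27, 2063: 289 + 147 = 436 days (rest of 2062, to May 27, 2063 in 2063).
436 ÷ 7 = 62 full weeks with remainder 2, so 62 more Fridays after the first → 63.

63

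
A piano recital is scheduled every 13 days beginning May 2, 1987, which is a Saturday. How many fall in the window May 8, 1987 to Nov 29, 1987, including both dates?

Occurrences land 13·i days after May 2, 1987 for i = 0, 1, 2, …
May 8, 1987 is 6 days after the start; 6 ÷ 13 = 0 remainder 6; since the remainder is 6, round up to i = 1. First occurrence in the window: #2 on May 15, 1987 (1×13 = 13 days in).
Nov 29, 1987 is 211 days after the start; 211 ÷ 13 = 16 remainder 3. Last occurrence in the window: #17 on Nov 26, 1987.
Occurrences #2 through #17: 16 in total.

16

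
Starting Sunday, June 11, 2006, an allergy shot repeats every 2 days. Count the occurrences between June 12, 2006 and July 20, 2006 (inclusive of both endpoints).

Occurrences land 2·i days after June 11, 2006 for i = 0, 1, 2, …
June 12, 2006 is 1 day after the start; 1 ÷ 2 = 0 remainder 1; since the remainder is 1, round up to i = 1. First occurrence in the window: #2 on June 13, 2006 (1×2 = 2 days in).
July 20, 2006 is 39 days after the start; 39 ÷ 2 = 19 remainder 1. Last occurrence in the window: #20 on July 19, 2006.
Occurrences #2 through #20: 19 in total.

19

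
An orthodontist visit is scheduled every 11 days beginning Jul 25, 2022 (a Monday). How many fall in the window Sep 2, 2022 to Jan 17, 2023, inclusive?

Occurrences land 11·i days after Jul 25, 2022 for i = 0, 1, 2, …
Sep 2, 2022 is 39 days after the start; 39 ÷ 11 = 3 remainder 6; since the remainder is 6, round up to i = 4. First occurrence in the window: #5 on Sep 7, 2022 (4×11 = 44 days in).
Jan 17, 2023 is 176 days after the start; 176 ÷ 11 = 16 remainder 0. Last occurrence in the window: #17 on Jan 17, 2023.
Occurrences #5 through #17: 13 in total.

13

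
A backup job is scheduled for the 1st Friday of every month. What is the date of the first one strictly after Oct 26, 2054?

Oct 2054 starts on a Thursday, so its 1st Friday is Oct 2, 2054 (1 day in).
That is not after Oct 26, 2054, so look at Nov 2054.
Nov 2054 starts on a Sunday, so its 1st Friday is Nov 6, 2054 (5 days in).

Nov 6, 2054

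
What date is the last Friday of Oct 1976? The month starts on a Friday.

Oct 29, 1976

Oct 1976 begins on a Friday, so the first Friday is Oct 1.
Oct 1976 has 31 days. Adding weeks: 1, 8, 15, 22, 29 — the last one ≤ 31 is the 29th.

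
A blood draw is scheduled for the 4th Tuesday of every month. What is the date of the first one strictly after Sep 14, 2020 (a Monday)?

Sep 22, 2020

Sep 2020 starts on a Tuesday; its first Tuesday is the 1st, so the 4th Tuesday is the 22nd — Sep 22, 2020.
Sep 22, 2020 is after Sep 14, 2020, so that is the next one.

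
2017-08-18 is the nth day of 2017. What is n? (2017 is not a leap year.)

230

Days in months before August: 31 + 28 + 31 + 30 + 31 + 30 + 31 = 212.
Plus 18 days into August → day 230.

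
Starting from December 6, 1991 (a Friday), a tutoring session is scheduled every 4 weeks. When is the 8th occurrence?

The 8th occurrence is 7 intervals after the first: 7 × 28 = 196 days after December 6, 1991.
December has 31 days — 25 days to the end of December leaves 171.
January has 31 days (140 left).
February has 29 days (111 left).
March has 31 days (80 left).
April has 30 days (50 left).
May has 31 days (19 left).
19 days into June → June 19, 1992.

June 19, 1992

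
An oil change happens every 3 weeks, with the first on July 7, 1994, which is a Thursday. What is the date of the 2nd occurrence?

July 28, 1994

The 2nd occurrence is 1 interval after the first: 1 × 21 = 21 days after July 7, 1994.
21 days later is July 28, 1994.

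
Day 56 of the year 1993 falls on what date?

January has 31 days (56 − 31 = 25 remain).
25 into February → February 25.

February 25, 1993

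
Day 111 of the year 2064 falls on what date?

April 20, 2064

January has 31 days (111 − 31 = 80 remain).
February has 29 days (80 − 29 = 51 remain).
March has 31 days (51 − 31 = 20 remain).
20 into April → April 20.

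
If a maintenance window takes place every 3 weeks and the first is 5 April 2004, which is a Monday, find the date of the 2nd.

The 2nd occurrence is 1 interval after the first: 1 × 21 = 21 days after 5 April 2004.
21 days later is 26 April 2004.

26 April 2004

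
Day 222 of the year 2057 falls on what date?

2057-08-10

January has 31 days (222 − 31 = 191 remain).
February has 28 days (191 − 28 = 163 remain).
March has 31 days (163 − 31 = 132 remain).
April has 30 days (132 − 30 = 102 remain).
May has 31 days (102 − 31 = 71 remain).
June has 30 days (71 − 30 = 41 remain).
July has 31 days (41 − 31 = 10 remain).
10 into August → August 10.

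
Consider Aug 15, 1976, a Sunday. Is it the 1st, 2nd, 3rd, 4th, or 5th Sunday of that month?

3rd

Day 15 falls in week ⌈15/7⌉ of the month.
Days 1–7 hold the 1st Sunday, 8–14 the 2nd, 15–21 the 3rd, 22–28 the 4th, 29–31 the 5th.
15 is in the range for the 3rd.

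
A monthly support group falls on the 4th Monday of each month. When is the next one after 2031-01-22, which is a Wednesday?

January 2031 starts on a Wednesday; its first Monday is the 6th, so the 4th Monday is the 27th — 2031-01-27.
2031-01-27 is after 2031-01-22, so that is the next one.

2031-01-27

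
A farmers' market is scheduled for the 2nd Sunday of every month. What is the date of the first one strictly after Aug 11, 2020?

Sep 13, 2020

Aug 2020 starts on a Saturday; its first Sunday is the 2nd, so the 2nd Sunday is the 9th — Aug 9, 2020.
That is not after Aug 11, 2020, so look at Sep 2020.
Sep 2020 starts on a Tuesday; its first Sunday is the 6th, so the 2nd Sunday is the 13th — Sep 13, 2020.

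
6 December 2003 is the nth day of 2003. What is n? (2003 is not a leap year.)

Days in months before December: 31 + 28 + 31 + 30 + 31 + 30 + 31 + 31 + 30 + 31 + 30 = 334.
Plus 6 days into December → day 340.

340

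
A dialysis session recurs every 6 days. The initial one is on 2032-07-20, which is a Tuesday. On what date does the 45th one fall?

2033-04-10

The 45th occurrence is 44 intervals after the first: 44 × 6 = 264 days after 2032-07-20.
July has 31 days — 11 days to the end of July leaves 253.
August has 31 days (222 left).
September has 30 days (192 left).
October has 31 days (161 left).
November has 30 days (131 left).
December has 31 days (100 left).
January has 31 days (69 left).
February has 28 days (41 left).
March has 31 days (10 left).
10 days into April → 2033-04-10.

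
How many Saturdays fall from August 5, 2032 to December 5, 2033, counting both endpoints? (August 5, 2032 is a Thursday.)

August 5, 2032 is a Thursday; the first Saturday on or after it is August 7, 2032 (2 days later).
From August 7, 2032 to December 5, 2033: 146 + 339 = 485 days (rest of 2032, to December 5, 2033 in 2033).
485 ÷ 7 = 69 full weeks with remainder 2, so 69 more Saturdays after the first → 70.

70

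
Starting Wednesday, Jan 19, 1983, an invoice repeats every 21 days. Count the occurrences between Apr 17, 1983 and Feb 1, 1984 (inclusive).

Occurrences land 21·i days after Jan 19, 1983 for i = 0, 1, 2, …
Apr 17, 1983 is 88 days after the start; 88 ÷ 21 = 4 remainder 4; since the remainder is 4, round up to i = 5. First occurrence in the window: #6 on May 4, 1983 (5×21 = 105 days in).
Feb 1, 1984 is 378 days after the start; 378 ÷ 21 = 18 remainder 0. Last occurrence in the window: #19 on Feb 1, 1984.
Occurrences #6 through #19: 14 in total.

14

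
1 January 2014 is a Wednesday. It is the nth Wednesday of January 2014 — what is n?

1st

Day 1 falls in week ⌈1/7⌉ of the month.
Days 1–7 hold the 1st Wednesday, 8–14 the 2nd, 15–21 the 3rd, 22–28 the 4th, 29–31 the 5th.
1 is in the range for the 1st.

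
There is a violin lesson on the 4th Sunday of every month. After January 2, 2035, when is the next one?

January 2035 starts on a Monday; its first Sunday is the 7th, so the 4th Sunday is the 28th — January 28, 2035.
January 28, 2035 is after January 2, 2035, so that is the next one.

January 28, 2035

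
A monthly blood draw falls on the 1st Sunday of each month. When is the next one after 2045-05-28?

May 2045 starts on a Monday, so its 1st Sunday is 2045-05-07 (6 days in).
That is not after 2045-05-28, so look at June 2045.
June 2045 starts on a Thursday, so its 1st Sunday is 2045-06-04 (3 days in).

2045-06-04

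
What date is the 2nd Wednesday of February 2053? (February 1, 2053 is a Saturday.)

February 2053 begins on a Saturday, so the first Wednesday is February 5 (4 days later).
The 2nd Wednesday is 1 weeks later: 5 + 7 = 12.

February 12, 2053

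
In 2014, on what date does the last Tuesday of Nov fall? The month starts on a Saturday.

Nov 25, 2014

Nov 2014 begins on a Saturday, so the first Tuesday is Nov 4 (3 days later).
Nov 2014 has 30 days. Adding weeks: 4, 11, 18, 25 — the last one ≤ 30 is the 25th.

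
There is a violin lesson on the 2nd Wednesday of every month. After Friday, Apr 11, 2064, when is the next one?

Apr 2064 starts on a Tuesday; its first Wednesday is the 2nd, so the 2nd Wednesday is the 9th — Apr 9, 2064.
That is not after Apr 11, 2064, so look at May 2064.
May 2064 starts on a Thursday; its first Wednesday is the 7th, so the 2nd Wednesday is the 14th — May 14, 2064.

May 14, 2064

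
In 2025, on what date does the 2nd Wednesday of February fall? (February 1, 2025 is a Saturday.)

February 2025 begins on a Saturday, so the first Wednesday is February 5 (4 days later).
The 2nd Wednesday is 1 weeks later: 5 + 7 = 12.

2025-02-12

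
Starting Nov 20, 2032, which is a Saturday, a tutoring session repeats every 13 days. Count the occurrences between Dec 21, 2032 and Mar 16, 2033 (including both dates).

Occurrences land 13·i days after Nov 20, 2032 for i = 0, 1, 2, …
Dec 21, 2032 is 31 days after the start; 31 ÷ 13 = 2 remainder 5; since the remainder is 5, round up to i = 3. First occurrence in the window: #4 on Dec 29, 2032 (3×13 = 39 days in).
Mar 16, 2033 is 116 days after the start; 116 ÷ 13 = 8 remainder 12. Last occurrence in the window: #9 on Mar 4, 2033.
Occurrences #4 through #9: 6 in total.

6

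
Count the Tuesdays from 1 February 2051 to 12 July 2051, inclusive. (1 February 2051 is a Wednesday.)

23

1 February 2051 is a Wednesday; the first Tuesday on or after it is 7 February 2051 (6 days later).
From 7 February 2051 to 12 July 2051: 21 + 31 + 30 + 31 + 30 + 12 = 155 days (rest of February, March, April, May, June, July).
155 ÷ 7 = 22 full weeks with remainder 1, so 22 more Tuesdays after the first → 23.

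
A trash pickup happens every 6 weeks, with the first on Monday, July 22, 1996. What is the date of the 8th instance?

The 8th occurrence is 7 intervals after the first: 7 × 42 = 294 days after July 22, 1996.
July has 31 days — 9 days to the end of July leaves 285.
August has 31 days (254 left).
September has 30 days (224 left).
October has 31 days (193 left).
November has 30 days (163 left).
December has 31 days (132 left).
January has 31 days (101 left).
February has 28 days (73 left).
March has 31 days (42 left).
April has 30 days (12 left).
12 days into May → May 12, 1997.

May 12, 1997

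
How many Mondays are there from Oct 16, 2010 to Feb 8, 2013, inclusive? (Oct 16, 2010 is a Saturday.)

Oct 16, 2010 is a Saturday; the first Monday on or after it is Oct 18, 2010 (2 days later).
From Oct 18, 2010 to Feb 8, 2013: 74 + 365 + 366 + 39 = 844 days (rest of 2010, 2011, 2012, to Feb 8, 2013 in 2013).
844 ÷ 7 = 120 full weeks with remainder 4, so 120 more Mondays after the first → 121.

121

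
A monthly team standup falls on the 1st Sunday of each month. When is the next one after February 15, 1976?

March 7, 1976

February 1976 starts on a Sunday, so its 1st Sunday is February 1, 1976.
That is not after February 15, 1976, so look at March 1976.
March 1976 starts on a Monday, so its 1st Sunday is March 7, 1976 (6 days in).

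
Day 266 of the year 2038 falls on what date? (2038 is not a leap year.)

January has 31 days (266 − 31 = 235 remain).
February has 28 days (235 − 28 = 207 remain).
March has 31 days (207 − 31 = 176 remain).
April has 30 days (176 − 30 = 146 remain).
May has 31 days (146 − 31 = 115 remain).
June has 30 days (115 − 30 = 85 remain).
July has 31 days (85 − 31 = 54 remain).
August has 31 days (54 − 31 = 23 remain).
23 into September → September 23.

September 23, 2038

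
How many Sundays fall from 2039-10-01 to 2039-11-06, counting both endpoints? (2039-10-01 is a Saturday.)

2039-10-01 is a Saturday; the first Sunday on or after it is 2039-10-02 (1 day later).
From 2039-10-02 to 2039-11-06: 29 + 6 = 35 days (rest of October, November).
35 ÷ 7 = 5 full weeks with remainder 0, so 5 more Sundays after the first → 6.

6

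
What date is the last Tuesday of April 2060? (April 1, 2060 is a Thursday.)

April 2060 begins on a Thursday, so the first Tuesday is April 6 (5 days later).
April 2060 has 30 days. Adding weeks: 6, 13, 20, 27 — the last one ≤ 30 is the 27th.

27 April 2060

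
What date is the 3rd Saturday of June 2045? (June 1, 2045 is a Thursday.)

17 June 2045

June 2045 begins on a Thursday, so the first Saturday is June 3 (2 days later).
The 3rd Saturday is 2 weeks later: 3 + 14 = 17.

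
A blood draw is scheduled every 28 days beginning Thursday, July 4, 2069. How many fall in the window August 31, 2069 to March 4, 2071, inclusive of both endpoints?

19

Occurrences land 28·i days after July 4, 2069 for i = 0, 1, 2, …
August 31, 2069 is 58 days after the start; 58 ÷ 28 = 2 remainder 2; since the remainder is 2, round up to i = 3. First occurrence in the window: #4 on September 26, 2069 (3×28 = 84 days in).
March 4, 2071 is 608 days after the start; 608 ÷ 28 = 21 remainder 20. Last occurrence in the window: #22 on February 12, 2071.
Occurrences #4 through #22: 19 in total.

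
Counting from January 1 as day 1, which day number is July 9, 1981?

190

Days in months before July: 31 + 28 + 31 + 30 + 31 + 30 = 181.
Plus 9 days into July → day 190.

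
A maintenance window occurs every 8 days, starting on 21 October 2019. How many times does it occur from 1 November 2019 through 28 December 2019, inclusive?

7

Occurrences land 8·i days after 21 October 2019 for i = 0, 1, 2, …
1 November 2019 is 11 days after the start; 11 ÷ 8 = 1 remainder 3; since the remainder is 3, round up to i = 2. First occurrence in the window: #3 on 6 November 2019 (2×8 = 16 days in).
28 December 2019 is 68 days after the start; 68 ÷ 8 = 8 remainder 4. Last occurrence in the window: #9 on 24 December 2019.
Occurrences #3 through #9: 7 in total.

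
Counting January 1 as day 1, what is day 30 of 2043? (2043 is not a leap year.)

30 January 2043

30 into January → January 30.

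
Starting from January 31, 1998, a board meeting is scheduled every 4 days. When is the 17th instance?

April 5, 1998

The 17th occurrence is 16 intervals after the first: 16 × 4 = 64 days after January 31, 1998.
January has 31 days — 0 days to the end of January leaves 64.
February has 28 days (36 left).
March has 31 days (5 left).
5 days into April → April 5, 1998.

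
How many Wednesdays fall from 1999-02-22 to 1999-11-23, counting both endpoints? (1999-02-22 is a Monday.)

1999-02-22 is a Monday; the first Wednesday on or after it is 1999-02-24 (2 days later).
From 1999-02-24 to 1999-11-23: 4 + 31 + 30 + 31 + 30 + 31 + 31 + 30 + 31 + 23 = 272 days (rest of February, March, April, May, June, July, August, September, October, November).
272 ÷ 7 = 38 full weeks with remainder 6, so 38 more Wednesdays after the first → 39.

39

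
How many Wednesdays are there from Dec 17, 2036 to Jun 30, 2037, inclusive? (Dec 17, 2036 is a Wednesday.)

28

Dec 17, 2036 is a Wednesday; the first Wednesday on or after it is Dec 17, 2036.
From Dec 17, 2036 to Jun 30, 2037: 14 + 31 + 28 + 31 + 30 + 31 + 30 = 195 days (rest of Dec, Jan, Feb, Mar, Apr, May, Jun).
195 ÷ 7 = 27 full weeks with remainder 6, so 27 more Wednesdays after the first → 28.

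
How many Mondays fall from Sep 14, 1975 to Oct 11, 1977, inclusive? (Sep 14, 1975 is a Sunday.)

Sep 14, 1975 is a Sunday; the first Monday on or after it is Sep 15, 1975 (1 day later).
From Sep 15, 1975 to Oct 11, 1977: 107 + 366 + 284 = 757 days (rest of 1975, 1976, to Oct 11, 1977 in 1977).
757 ÷ 7 = 108 full weeks with remainder 1, so 108 more Mondays after the first → 109.

109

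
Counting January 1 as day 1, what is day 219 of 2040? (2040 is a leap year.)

January has 31 days (219 − 31 = 188 remain).
February has 29 days (188 − 29 = 159 remain).
March has 31 days (159 − 31 = 128 remain).
April has 30 days (128 − 30 = 98 remain).
May has 31 days (98 − 31 = 67 remain).
June has 30 days (67 − 30 = 37 remain).
July has 31 days (37 − 31 = 6 remain).
6 into August → August 6.

August 6, 2040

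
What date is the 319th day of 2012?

January has 31 days (319 − 31 = 288 remain).
February has 29 days (288 − 29 = 259 remain).
March has 31 days (259 − 31 = 228 remain).
April has 30 days (228 − 30 = 198 remain).
May has 31 days (198 − 31 = 167 remain).
June has 30 days (167 − 30 = 137 remain).
July has 31 days (137 − 31 = 106 remain).
August has 31 days (106 − 31 = 75 remain).
September has 30 days (75 − 30 = 45 remain).
October has 31 days (45 − 31 = 14 remain).
14 into November → November 14.

2012-11-14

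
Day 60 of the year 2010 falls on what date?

Jan has 31 days (60 − 31 = 29 remain).
Feb has 28 days (29 − 28 = 1 remain).
1 into Mar → Mar 1.

Mar 1, 2010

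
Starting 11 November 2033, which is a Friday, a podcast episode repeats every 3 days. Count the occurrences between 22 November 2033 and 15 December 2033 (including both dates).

8

Occurrences land 3·i days after 11 November 2033 for i = 0, 1, 2, …
22 November 2033 is 11 days after the start; 11 ÷ 3 = 3 remainder 2; since the remainder is 2, round up to i = 4. First occurrence in the window: #5 on 23 November 2033 (4×3 = 12 days in).
15 December 2033 is 34 days after the start; 34 ÷ 3 = 11 remainder 1. Last occurrence in the window: #12 on 14 December 2033.
Occurrences #5 through #12: 8 in total.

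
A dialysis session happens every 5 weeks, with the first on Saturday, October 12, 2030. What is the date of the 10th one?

August 23, 2031

The 10th occurrence is 9 intervals after the first: 9 × 35 = 315 days after October 12, 2030.
October has 31 days — 19 days to the end of October leaves 296.
November has 30 days (266 left).
December has 31 days (235 left).
January has 31 days (204 left).
February has 28 days (176 left).
March has 31 days (145 left).
April has 30 days (115 left).
May has 31 days (84 left).
June has 30 days (54 left).
July has 31 days (23 left).
23 days into August → August 23, 2031.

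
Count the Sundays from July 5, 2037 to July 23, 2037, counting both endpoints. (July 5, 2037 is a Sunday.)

July 5, 2037 is a Sunday; the first Sunday on or after it is July 5, 2037.
From July 5, 2037 to July 23, 2037 is 23 − 5 = 18 days.
18 ÷ 7 = 2 full weeks with remainder 4, so 2 more Sundays after the first → 3.

3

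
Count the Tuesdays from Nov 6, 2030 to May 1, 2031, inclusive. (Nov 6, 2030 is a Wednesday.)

25

Nov 6, 2030 is a Wednesday; the first Tuesday on or after it is Nov 12, 2030 (6 days later).
From Nov 12, 2030 to May 1, 2031: 18 + 31 + 31 + 28 + 31 + 30 + 1 = 170 days (rest of Nov, Dec, Jan, Feb, Mar, Apr, May).
170 ÷ 7 = 24 full weeks with remainder 2, so 24 more Tuesdays after the first → 25.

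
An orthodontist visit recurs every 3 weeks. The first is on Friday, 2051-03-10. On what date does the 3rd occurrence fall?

2051-04-21

The 3rd occurrence is 2 intervals after the first: 2 × 21 = 42 days after 2051-03-10.
March has 31 days — 21 days to the end of March leaves 21.
21 days into April → 2051-04-21.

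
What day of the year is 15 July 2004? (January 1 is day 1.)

Days in months before July: 31 + 29 + 31 + 30 + 31 + 30 = 182.
Plus 15 days into July → day 197.

197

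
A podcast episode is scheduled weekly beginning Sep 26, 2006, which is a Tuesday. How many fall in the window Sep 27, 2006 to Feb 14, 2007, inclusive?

Occurrences land 7·i days after Sep 26, 2006 for i = 0, 1, 2, …
Sep 27, 2006 is 1 day after the start; 1 ÷ 7 = 0 remainder 1; since the remainder is 1, round up to i = 1. First occurrence in the window: #2 on Oct 3, 2006 (1×7 = 7 days in).
Feb 14, 2007 is 141 days after the start; 141 ÷ 7 = 20 remainder 1. Last occurrence in the window: #21 on Feb 13, 2007.
Occurrences #2 through #21: 20 in total.

20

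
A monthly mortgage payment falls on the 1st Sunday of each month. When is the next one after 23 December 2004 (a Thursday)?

2 January 2005

December 2004 starts on a Wednesday, so its 1st Sunday is 5 December 2004 (4 days in).
That is not after 23 December 2004, so look at January 2005.
January 2005 starts on a Saturday, so its 1st Sunday is 2 January 2005 (1 day in).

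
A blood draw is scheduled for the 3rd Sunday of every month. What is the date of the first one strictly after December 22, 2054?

January 17, 2055

December 2054 starts on a Tuesday; its first Sunday is the 6th, so the 3rd Sunday is the 20th — December 20, 2054.
That is not after December 22, 2054, so look at January 2055.
January 2055 starts on a Friday; its first Sunday is the 3rd, so the 3rd Sunday is the 17th — January 17, 2055.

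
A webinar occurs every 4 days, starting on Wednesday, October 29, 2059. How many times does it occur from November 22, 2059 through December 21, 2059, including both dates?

8

Occurrences land 4·i days after October 29, 2059 for i = 0, 1, 2, …
November 22, 2059 is 24 days after the start; 24 ÷ 4 = 6 remainder 0. First occurrence in the window: #7 on November 22, 2059 (6×4 = 24 days in).
December 21, 2059 is 53 days after the start; 53 ÷ 4 = 13 remainder 1. Last occurrence in the window: #14 on December 20, 2059.
Occurrences #7 through #14: 8 in total.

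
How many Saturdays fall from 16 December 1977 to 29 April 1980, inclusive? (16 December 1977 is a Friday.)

124

16 December 1977 is a Friday; the first Saturday on or after it is 17 December 1977 (1 day later).
From 17 December 1977 to 29 April 1980: 14 + 365 + 365 + 120 = 864 days (rest of 1977, 1978, 1979, to 29 April 1980 in 1980).
864 ÷ 7 = 123 full weeks with remainder 3, so 123 more Saturdays after the first → 124.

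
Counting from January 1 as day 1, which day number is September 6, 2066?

249

Days in months before September: 31 + 28 + 31 + 30 + 31 + 30 + 31 + 31 = 243.
Plus 6 days into September → day 249.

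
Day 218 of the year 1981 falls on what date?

6 August 1981

January has 31 days (218 − 31 = 187 remain).
February has 28 days (187 − 28 = 159 remain).
March has 31 days (159 − 31 = 128 remain).
April has 30 days (128 − 30 = 98 remain).
May has 31 days (98 − 31 = 67 remain).
June has 30 days (67 − 30 = 37 remain).
July has 31 days (37 − 31 = 6 remain).
6 into August → August 6.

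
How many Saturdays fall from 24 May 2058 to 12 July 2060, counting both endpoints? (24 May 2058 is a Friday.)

24 May 2058 is a Friday; the first Saturday on or after it is 25 May 2058 (1 day later).
From 25 May 2058 to 12 July 2060: 220 + 365 + 194 = 779 days (rest of 2058, 2059, to 12 July 2060 in 2060).
779 ÷ 7 = 111 full weeks with remainder 2, so 111 more Saturdays after the first → 112.

112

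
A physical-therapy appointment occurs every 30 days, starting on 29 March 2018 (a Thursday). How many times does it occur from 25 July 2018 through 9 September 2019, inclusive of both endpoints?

Occurrences land 30·i days after 29 March 2018 for i = 0, 1, 2, …
25 July 2018 is 118 days after the start; 118 ÷ 30 = 3 remainder 28; since the remainder is 28, round up to i = 4. First occurrence in the window: #5 on 27 July 2018 (4×30 = 120 days in).
9 September 2019 is 529 days after the start; 529 ÷ 30 = 17 remainder 19. Last occurrence in the window: #18 on 21 August 2019.
Occurrences #5 through #18: 14 in total.

14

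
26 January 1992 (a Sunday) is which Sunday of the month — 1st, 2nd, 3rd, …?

4th

Day 26 falls in week ⌈26/7⌉ of the month.
Days 1–7 hold the 1st Sunday, 8–14 the 2nd, 15–21 the 3rd, 22–28 the 4th, 29–31 the 5th.
26 is in the range for the 4th.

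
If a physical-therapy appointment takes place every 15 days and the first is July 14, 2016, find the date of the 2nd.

The 2nd occurrence is 1 interval after the first: 1 × 15 = 15 days after July 14, 2016.
15 days later is July 29, 2016.

July 29, 2016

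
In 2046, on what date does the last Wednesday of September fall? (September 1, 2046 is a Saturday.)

26 September 2046

September 2046 begins on a Saturday, so the first Wednesday is September 5 (4 days later).
September 2046 has 30 days. Adding weeks: 5, 12, 19, 26 — the last one ≤ 30 is the 26th.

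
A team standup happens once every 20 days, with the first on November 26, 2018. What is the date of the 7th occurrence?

March 26, 2019

The 7th occurrence is 6 intervals after the first: 6 × 20 = 120 days after November 26, 2018.
November has 30 days — 4 days to the end of November leaves 116.
December has 31 days (85 left).
January has 31 days (54 left).
February has 28 days (26 left).
26 days into March → March 26, 2019.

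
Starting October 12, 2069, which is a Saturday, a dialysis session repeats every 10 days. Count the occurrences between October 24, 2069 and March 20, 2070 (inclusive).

14

Occurrences land 10·i days after October 12, 2069 for i = 0, 1, 2, …
October 24, 2069 is 12 days after the start; 12 ÷ 10 = 1 remainder 2; since the remainder is 2, round up to i = 2. First occurrence in the window: #3 on November 1, 2069 (2×10 = 20 days in).
March 20, 2070 is 159 days after the start; 159 ÷ 10 = 15 remainder 9. Last occurrence in the window: #16 on March 11, 2070.
Occurrences #3 through #16: 14 in total.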